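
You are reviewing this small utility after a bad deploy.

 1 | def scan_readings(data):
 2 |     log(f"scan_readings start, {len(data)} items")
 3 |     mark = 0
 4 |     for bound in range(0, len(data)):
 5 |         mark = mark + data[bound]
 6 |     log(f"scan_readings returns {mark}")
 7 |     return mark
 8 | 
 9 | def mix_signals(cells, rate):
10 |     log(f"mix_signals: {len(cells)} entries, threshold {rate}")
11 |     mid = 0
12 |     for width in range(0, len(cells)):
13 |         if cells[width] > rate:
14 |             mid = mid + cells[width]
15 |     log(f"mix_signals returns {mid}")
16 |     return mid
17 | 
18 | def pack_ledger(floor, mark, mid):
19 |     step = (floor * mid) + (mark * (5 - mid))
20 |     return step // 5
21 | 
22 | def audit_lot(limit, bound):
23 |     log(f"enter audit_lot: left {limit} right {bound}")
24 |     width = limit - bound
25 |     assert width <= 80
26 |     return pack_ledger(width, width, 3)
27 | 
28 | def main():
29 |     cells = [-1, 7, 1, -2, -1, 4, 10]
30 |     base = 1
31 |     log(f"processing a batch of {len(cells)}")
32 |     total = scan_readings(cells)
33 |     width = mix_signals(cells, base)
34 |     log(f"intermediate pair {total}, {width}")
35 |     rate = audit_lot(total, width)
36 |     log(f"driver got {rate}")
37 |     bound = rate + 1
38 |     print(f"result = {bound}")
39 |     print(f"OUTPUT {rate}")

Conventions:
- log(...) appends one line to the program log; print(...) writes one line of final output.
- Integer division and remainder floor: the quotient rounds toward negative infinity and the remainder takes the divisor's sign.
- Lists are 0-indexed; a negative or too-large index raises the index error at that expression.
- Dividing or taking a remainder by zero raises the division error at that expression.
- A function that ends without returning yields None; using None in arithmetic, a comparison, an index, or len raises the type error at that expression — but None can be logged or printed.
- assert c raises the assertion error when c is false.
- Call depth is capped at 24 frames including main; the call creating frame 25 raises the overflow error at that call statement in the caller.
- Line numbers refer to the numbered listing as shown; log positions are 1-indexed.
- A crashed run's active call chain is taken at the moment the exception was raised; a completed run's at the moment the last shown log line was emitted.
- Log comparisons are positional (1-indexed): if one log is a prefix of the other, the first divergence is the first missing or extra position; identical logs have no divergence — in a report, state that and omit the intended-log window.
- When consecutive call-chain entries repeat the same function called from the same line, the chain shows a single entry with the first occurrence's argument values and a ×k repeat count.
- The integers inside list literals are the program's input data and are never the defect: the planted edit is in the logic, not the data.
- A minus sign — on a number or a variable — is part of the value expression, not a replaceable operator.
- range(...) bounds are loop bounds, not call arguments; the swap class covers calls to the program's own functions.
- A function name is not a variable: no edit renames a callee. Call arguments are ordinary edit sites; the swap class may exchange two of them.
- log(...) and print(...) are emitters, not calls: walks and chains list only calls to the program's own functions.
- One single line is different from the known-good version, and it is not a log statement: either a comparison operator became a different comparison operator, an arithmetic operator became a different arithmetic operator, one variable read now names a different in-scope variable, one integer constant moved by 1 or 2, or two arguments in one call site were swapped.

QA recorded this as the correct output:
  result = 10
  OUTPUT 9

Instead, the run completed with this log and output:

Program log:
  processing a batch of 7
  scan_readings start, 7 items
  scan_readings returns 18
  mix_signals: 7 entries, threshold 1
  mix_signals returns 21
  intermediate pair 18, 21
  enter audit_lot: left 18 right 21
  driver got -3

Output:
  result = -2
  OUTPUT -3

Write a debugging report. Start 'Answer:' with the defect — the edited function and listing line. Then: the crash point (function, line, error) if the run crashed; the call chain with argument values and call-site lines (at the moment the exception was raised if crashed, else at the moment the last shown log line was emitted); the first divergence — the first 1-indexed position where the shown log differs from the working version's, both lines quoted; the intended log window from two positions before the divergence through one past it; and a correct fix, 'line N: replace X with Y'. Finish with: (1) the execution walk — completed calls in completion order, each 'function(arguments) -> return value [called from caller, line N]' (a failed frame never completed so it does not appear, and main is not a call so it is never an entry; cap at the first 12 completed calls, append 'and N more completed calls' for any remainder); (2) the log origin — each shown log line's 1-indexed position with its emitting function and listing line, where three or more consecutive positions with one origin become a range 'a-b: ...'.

Answer: the defect is in audit_lot at line 26.
Core observation: Log line 8 is where behavior first shows: 'driver got -3' appears instead of 'driver got 9'.
Call chain: main.
First divergence: position 8 — the shown line 'driver got -3' should read 'driver got 9'.
Intended log window:
  6: intermediate pair 18, 21
  7: enter audit_lot: left 18 right 21
  8: driver got 9
Execution walk:
  scan_readings([-1, 7, 1, -2, -1, 4, 10]) -> 18  [called from main, line 32]
  mix_signals([-1, 7, 1, -2, -1, 4, 10], 1) -> 21  [called from main, line 33]
  pack_ledger(-3, -3, 3) -> -3  [called from audit_lot, line 26]
  audit_lot(18, 21) -> -3  [called from main, line 35]
Log line origins:
  1: logged in main at line 31
  2: logged in scan_readings at line 2
  3: logged in scan_readings at line 6
  4: logged in mix_signals at line 10
  5: logged in mix_signals at line 15
  6: logged in main at line 34
  7: logged in audit_lot at line 23
  8: logged in main at line 36
A correct fix: line 26: replace `pack_ledger(width, width, 3)` with `pack_ledger(limit, width, 3)`.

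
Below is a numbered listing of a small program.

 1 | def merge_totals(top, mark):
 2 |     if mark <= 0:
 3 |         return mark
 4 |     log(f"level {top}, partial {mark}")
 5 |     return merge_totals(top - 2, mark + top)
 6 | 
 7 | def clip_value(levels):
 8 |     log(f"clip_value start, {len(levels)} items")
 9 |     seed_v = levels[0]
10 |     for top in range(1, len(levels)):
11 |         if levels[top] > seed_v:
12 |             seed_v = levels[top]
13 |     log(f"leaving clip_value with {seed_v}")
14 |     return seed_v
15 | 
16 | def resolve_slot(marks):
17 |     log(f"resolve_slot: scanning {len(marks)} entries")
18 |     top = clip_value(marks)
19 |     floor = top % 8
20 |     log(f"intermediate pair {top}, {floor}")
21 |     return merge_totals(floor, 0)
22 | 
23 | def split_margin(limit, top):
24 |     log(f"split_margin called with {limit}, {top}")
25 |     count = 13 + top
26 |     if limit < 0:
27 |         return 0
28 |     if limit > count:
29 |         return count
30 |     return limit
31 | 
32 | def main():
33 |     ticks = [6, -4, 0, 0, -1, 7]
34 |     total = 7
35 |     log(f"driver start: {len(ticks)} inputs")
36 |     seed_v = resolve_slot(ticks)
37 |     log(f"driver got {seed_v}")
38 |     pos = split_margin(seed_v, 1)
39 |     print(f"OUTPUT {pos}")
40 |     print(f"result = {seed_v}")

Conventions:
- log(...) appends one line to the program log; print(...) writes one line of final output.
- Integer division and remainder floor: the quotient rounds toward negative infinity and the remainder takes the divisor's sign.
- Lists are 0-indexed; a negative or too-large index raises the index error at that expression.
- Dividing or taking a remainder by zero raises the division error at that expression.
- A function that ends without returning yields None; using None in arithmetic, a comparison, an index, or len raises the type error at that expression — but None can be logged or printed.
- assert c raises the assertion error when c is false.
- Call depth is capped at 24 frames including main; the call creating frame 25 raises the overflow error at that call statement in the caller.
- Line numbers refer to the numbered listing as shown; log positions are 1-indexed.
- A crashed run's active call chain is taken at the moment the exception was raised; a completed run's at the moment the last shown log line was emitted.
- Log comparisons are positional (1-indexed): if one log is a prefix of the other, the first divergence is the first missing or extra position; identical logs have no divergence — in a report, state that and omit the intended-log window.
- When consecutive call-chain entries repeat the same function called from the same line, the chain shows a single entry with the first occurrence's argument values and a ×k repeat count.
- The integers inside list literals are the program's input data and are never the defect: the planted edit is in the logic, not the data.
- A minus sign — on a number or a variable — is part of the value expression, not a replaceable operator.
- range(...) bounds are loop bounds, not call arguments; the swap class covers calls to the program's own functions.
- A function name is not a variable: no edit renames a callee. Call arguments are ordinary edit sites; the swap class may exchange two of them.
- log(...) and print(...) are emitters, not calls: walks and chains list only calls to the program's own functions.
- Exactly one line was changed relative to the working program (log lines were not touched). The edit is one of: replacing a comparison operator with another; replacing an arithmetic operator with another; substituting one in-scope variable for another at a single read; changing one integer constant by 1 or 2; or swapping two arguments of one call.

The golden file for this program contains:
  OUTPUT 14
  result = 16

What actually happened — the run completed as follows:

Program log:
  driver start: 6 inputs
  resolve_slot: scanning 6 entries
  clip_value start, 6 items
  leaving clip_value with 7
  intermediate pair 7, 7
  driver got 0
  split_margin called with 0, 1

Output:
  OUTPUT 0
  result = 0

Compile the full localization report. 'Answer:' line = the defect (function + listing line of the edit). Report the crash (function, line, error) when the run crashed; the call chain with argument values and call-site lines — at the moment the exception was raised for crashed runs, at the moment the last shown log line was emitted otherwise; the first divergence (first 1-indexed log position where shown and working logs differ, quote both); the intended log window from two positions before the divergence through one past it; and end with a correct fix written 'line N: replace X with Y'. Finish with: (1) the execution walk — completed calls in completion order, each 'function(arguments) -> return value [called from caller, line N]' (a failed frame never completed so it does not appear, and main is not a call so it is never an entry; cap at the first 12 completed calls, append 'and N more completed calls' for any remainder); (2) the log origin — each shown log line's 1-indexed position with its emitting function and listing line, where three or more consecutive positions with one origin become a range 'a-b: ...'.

Answer: the defect is in merge_totals at line 2.
Key observation: Log line 6 is where behavior first shows: 'driver got 0' appears instead of 'level 7, partial 0'.
Call chain: main -> split_margin(0, 1) (called at line 38).
First divergence: position 6 — shown 'driver got 0', intended 'level 7, partial 0'.
Intended log window:
  4: leaving clip_value with 7
  5: intermediate pair 7, 7
  6: level 7, partial 0
  7: level 5, partial 7
Execution walk:
  clip_value([6, -4, 0, 0, -1, 7]) -> 7  [called from resolve_slot, line 18]
  merge_totals(7, 0) -> 0  [called from resolve_slot, line 21]
  resolve_slot([6, -4, 0, 0, -1, 7]) -> 0  [called from main, line 36]
  split_margin(0, 1) -> 0  [called from main, line 38]
Origin of each log line:
  1 — main, line 35
  2 — resolve_slot, line 17
  3 — clip_value, line 8
  4 — clip_value, line 13
  5 — resolve_slot, line 20
  6 — main, line 37
  7 — split_margin, line 24
A correct fix: line 2: replace `mark` with `top`.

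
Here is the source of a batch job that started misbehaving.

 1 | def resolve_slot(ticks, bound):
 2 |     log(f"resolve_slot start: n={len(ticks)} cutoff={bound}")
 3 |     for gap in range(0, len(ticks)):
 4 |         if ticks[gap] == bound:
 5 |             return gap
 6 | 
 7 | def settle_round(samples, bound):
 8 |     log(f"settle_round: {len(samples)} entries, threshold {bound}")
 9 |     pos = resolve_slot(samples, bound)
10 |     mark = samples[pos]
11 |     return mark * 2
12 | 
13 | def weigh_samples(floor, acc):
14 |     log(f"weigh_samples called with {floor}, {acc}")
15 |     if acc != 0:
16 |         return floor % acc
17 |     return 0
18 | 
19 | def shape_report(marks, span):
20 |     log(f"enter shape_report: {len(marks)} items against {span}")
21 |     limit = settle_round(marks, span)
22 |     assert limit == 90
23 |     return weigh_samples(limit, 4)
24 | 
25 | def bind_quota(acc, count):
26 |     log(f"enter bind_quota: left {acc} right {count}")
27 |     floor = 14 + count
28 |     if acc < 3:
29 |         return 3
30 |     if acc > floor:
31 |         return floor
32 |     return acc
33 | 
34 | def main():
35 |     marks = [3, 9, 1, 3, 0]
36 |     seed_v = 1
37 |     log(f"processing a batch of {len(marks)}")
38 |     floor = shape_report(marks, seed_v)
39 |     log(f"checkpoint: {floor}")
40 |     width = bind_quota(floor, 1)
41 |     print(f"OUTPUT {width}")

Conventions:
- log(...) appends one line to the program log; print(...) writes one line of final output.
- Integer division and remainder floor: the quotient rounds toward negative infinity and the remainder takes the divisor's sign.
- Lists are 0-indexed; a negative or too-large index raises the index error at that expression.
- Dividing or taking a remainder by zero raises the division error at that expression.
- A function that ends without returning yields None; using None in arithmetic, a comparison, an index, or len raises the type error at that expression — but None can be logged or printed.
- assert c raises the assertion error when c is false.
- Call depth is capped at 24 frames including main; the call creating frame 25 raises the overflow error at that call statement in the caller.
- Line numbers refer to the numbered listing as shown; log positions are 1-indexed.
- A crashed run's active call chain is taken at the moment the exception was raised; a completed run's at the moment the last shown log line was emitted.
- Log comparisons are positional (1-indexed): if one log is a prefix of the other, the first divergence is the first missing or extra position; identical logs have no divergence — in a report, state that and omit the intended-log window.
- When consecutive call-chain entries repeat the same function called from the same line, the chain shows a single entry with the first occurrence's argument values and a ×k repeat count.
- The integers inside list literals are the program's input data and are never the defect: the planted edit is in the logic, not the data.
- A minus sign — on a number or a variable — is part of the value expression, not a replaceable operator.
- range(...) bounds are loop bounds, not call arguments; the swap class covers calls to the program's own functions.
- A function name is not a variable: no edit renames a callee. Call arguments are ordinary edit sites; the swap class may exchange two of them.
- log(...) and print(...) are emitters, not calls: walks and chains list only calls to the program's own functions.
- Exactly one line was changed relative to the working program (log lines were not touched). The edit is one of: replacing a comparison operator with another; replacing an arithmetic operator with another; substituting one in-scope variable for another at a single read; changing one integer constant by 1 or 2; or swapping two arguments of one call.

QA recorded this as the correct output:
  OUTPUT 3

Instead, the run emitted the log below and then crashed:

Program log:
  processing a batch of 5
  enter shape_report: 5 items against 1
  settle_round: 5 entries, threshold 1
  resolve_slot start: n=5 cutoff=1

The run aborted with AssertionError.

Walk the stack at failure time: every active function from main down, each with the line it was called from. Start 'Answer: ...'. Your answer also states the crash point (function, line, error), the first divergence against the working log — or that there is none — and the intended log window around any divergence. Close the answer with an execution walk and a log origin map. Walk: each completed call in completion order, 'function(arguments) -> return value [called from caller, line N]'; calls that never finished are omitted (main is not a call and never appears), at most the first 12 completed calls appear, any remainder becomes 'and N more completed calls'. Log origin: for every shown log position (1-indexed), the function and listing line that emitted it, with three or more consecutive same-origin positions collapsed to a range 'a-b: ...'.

Answer: main -> shape_report (called at line 38).
Key observation: The shown log is a 4-line prefix of the intended one, whose next entry is 'weigh_samples called with 2, 4'.
Crash: shape_report, line 22, AssertionError.
First divergence: position 5 — after 4 matching lines the faulty run goes silent; intended next line 'weigh_samples called with 2, 4'.
Intended log window:
  3: settle_round: 5 entries, threshold 1
  4: resolve_slot start: n=5 cutoff=1
  5: weigh_samples called with 2, 4
  6: checkpoint: 2
Execution walk:
  resolve_slot([3, 9, 1, 3, 0], 1) -> 2  [called from settle_round, line 9]
  settle_round([3, 9, 1, 3, 0], 1) -> 2  [called from shape_report, line 21]
Log line origins:
  1 — main, line 37
  2 — shape_report, line 20
  3 — settle_round, line 8
  4 — resolve_slot, line 2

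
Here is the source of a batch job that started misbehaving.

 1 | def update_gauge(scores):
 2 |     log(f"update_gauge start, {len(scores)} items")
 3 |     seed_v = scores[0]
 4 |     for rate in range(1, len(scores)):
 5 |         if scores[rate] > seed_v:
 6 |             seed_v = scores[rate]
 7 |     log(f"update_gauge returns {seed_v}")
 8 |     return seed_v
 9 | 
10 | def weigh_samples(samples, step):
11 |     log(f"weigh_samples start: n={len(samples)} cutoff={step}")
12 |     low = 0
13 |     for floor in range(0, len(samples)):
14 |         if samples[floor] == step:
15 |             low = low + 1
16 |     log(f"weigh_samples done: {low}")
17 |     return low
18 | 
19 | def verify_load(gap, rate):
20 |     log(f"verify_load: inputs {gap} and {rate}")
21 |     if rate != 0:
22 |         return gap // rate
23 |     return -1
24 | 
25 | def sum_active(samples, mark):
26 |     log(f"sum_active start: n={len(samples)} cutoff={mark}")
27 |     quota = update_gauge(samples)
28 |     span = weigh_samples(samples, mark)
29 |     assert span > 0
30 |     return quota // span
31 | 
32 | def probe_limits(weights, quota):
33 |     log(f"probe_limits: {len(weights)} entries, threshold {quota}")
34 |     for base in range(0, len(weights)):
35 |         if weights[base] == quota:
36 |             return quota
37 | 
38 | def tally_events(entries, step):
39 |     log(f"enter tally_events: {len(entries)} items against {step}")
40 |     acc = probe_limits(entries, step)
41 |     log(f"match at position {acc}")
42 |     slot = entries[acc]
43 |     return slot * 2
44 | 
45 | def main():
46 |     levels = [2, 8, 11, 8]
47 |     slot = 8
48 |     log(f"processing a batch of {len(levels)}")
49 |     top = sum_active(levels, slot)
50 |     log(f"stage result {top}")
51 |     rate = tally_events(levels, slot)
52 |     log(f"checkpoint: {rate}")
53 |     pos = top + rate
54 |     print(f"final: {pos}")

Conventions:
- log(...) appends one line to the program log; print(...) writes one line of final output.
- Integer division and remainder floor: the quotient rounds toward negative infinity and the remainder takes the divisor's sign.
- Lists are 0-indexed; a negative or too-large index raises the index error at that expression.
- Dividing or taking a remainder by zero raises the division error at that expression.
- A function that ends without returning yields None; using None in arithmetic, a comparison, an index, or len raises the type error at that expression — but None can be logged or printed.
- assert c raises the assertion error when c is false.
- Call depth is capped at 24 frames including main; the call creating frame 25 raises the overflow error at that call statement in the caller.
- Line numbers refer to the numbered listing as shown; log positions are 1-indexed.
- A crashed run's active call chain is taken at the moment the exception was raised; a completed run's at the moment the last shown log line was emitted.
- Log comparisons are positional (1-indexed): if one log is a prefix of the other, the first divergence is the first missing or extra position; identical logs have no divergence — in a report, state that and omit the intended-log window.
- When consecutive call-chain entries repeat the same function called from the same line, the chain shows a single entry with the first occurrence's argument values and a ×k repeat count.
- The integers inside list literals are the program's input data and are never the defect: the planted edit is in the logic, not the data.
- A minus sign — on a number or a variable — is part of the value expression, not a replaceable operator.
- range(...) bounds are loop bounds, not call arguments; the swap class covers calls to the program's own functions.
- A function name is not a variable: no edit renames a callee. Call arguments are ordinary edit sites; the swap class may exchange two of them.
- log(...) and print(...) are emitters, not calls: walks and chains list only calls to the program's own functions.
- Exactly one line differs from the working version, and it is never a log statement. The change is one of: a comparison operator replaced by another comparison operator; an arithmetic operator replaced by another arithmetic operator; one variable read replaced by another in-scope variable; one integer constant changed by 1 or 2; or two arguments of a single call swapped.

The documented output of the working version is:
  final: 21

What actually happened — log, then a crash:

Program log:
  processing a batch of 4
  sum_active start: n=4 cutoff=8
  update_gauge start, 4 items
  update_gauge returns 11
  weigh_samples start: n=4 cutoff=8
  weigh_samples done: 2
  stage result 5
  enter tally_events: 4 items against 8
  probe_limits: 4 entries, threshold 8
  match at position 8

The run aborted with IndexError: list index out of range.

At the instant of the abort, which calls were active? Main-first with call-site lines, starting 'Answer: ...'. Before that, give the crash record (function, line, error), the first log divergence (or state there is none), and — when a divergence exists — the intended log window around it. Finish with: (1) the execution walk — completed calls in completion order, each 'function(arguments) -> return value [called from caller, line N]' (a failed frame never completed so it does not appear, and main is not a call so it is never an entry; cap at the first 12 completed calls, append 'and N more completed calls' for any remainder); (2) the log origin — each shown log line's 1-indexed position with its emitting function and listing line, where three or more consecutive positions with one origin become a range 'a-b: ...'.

Answer: main -> tally_events (called at line 51).
Key observation: At log position 10 the runs split — shown 'match at position 8', but the working version logs 'match at position 1'.
Crash: tally_events, line 42, IndexError.
First divergence: position 10 — shown 'match at position 8', intended 'match at position 1'.
Intended log window:
  8: enter tally_events: 4 items against 8
  9: probe_limits: 4 entries, threshold 8
  10: match at position 1
  11: checkpoint: 16
Execution walk:
  update_gauge([2, 8, 11, 8]) -> 11  [called from sum_active, line 27]
  weigh_samples([2, 8, 11, 8], 8) -> 2  [called from sum_active, line 28]
  sum_active([2, 8, 11, 8], 8) -> 5  [called from main, line 49]
  probe_limits([2, 8, 11, 8], 8) -> 8  [called from tally_events, line 40]
Log line origins:
  1: from main, line 48
  2: from sum_active, line 26
  3: from update_gauge, line 2
  4: from update_gauge, line 7
  5: from weigh_samples, line 11
  6: from weigh_samples, line 16
  7: from main, line 50
  8: from tally_events, line 39
  9: from probe_limits, line 33
  10: from tally_events, line 41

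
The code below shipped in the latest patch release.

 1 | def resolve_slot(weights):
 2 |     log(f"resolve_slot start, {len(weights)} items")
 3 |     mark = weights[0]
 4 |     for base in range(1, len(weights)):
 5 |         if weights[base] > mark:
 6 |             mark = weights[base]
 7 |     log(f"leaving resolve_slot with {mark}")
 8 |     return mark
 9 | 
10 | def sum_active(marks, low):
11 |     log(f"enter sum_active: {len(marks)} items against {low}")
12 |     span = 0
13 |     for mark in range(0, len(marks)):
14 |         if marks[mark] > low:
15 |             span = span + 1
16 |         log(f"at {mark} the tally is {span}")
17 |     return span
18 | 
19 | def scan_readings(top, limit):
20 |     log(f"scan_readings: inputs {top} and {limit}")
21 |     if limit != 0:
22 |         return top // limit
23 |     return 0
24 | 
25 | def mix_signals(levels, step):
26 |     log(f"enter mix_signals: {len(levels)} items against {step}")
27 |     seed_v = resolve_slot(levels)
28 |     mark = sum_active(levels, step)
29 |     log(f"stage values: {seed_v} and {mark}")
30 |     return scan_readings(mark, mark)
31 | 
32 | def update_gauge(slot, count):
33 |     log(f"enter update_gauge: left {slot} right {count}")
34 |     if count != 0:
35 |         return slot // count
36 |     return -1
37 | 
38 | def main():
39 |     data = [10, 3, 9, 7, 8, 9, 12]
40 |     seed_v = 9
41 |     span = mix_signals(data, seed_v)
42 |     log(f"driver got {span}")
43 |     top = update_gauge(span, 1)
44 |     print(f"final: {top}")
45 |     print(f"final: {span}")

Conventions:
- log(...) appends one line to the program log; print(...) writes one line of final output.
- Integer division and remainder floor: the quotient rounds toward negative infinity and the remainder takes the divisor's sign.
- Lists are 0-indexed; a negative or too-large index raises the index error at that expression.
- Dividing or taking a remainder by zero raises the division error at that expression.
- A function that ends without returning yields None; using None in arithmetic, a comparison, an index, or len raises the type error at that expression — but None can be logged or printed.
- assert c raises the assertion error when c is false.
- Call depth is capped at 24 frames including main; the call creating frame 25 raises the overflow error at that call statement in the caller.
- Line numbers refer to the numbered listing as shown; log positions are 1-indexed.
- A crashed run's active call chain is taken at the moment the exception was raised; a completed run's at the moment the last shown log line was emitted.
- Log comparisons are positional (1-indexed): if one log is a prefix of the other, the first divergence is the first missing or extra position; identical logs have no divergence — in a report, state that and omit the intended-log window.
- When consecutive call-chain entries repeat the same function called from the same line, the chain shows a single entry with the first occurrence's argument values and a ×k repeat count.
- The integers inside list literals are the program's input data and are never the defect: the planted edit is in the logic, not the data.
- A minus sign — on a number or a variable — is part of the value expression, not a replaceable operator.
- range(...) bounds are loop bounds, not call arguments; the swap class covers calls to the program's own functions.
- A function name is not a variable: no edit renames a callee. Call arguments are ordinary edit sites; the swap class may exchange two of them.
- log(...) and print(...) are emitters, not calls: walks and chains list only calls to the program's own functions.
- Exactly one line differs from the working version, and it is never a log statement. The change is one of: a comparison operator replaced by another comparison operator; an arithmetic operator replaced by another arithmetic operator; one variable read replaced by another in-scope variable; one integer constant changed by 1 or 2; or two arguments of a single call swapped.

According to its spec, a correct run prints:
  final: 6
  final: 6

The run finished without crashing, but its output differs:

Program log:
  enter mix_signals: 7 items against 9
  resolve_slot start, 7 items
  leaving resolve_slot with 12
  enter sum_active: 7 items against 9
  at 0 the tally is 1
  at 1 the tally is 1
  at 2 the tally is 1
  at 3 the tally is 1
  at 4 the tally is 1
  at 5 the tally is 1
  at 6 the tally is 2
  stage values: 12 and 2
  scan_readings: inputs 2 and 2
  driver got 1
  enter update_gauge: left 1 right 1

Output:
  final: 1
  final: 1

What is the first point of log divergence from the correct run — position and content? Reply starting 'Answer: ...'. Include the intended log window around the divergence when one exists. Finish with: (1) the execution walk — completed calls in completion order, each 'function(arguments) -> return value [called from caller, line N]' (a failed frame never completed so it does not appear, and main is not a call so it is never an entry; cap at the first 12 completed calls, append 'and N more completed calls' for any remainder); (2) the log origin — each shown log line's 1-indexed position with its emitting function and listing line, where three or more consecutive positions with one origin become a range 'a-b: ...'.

Answer: at position 13 the run shows 'scan_readings: inputs 2 and 2' where the working version logs 'scan_readings: inputs 12 and 2'.
Intended log window:
  11: at 6 the tally is 2
  12: stage values: 12 and 2
  13: scan_readings: inputs 12 and 2
  14: driver got 6
Execution walk:
  resolve_slot([10, 3, 9, 7, 8, 9, 12]) -> 12  [called from mix_signals, line 27]
  sum_active([10, 3, 9, 7, 8, 9, 12], 9) -> 2  [called from mix_signals, line 28]
  scan_readings(2, 2) -> 1  [called from mix_signals, line 30]
  mix_signals([10, 3, 9, 7, 8, 9, 12], 9) -> 1  [called from main, line 41]
  update_gauge(1, 1) -> 1  [called from main, line 43]
Log origins:
  1: emitted by mix_signals (line 26)
  2: emitted by resolve_slot (line 2)
  3: emitted by resolve_slot (line 7)
  4: emitted by sum_active (line 11)
  5-11: emitted by sum_active (line 16)
  12: emitted by mix_signals (line 29)
  13: emitted by scan_readings (line 20)
  14: emitted by main (line 42)
  15: emitted by update_gauge (line 33)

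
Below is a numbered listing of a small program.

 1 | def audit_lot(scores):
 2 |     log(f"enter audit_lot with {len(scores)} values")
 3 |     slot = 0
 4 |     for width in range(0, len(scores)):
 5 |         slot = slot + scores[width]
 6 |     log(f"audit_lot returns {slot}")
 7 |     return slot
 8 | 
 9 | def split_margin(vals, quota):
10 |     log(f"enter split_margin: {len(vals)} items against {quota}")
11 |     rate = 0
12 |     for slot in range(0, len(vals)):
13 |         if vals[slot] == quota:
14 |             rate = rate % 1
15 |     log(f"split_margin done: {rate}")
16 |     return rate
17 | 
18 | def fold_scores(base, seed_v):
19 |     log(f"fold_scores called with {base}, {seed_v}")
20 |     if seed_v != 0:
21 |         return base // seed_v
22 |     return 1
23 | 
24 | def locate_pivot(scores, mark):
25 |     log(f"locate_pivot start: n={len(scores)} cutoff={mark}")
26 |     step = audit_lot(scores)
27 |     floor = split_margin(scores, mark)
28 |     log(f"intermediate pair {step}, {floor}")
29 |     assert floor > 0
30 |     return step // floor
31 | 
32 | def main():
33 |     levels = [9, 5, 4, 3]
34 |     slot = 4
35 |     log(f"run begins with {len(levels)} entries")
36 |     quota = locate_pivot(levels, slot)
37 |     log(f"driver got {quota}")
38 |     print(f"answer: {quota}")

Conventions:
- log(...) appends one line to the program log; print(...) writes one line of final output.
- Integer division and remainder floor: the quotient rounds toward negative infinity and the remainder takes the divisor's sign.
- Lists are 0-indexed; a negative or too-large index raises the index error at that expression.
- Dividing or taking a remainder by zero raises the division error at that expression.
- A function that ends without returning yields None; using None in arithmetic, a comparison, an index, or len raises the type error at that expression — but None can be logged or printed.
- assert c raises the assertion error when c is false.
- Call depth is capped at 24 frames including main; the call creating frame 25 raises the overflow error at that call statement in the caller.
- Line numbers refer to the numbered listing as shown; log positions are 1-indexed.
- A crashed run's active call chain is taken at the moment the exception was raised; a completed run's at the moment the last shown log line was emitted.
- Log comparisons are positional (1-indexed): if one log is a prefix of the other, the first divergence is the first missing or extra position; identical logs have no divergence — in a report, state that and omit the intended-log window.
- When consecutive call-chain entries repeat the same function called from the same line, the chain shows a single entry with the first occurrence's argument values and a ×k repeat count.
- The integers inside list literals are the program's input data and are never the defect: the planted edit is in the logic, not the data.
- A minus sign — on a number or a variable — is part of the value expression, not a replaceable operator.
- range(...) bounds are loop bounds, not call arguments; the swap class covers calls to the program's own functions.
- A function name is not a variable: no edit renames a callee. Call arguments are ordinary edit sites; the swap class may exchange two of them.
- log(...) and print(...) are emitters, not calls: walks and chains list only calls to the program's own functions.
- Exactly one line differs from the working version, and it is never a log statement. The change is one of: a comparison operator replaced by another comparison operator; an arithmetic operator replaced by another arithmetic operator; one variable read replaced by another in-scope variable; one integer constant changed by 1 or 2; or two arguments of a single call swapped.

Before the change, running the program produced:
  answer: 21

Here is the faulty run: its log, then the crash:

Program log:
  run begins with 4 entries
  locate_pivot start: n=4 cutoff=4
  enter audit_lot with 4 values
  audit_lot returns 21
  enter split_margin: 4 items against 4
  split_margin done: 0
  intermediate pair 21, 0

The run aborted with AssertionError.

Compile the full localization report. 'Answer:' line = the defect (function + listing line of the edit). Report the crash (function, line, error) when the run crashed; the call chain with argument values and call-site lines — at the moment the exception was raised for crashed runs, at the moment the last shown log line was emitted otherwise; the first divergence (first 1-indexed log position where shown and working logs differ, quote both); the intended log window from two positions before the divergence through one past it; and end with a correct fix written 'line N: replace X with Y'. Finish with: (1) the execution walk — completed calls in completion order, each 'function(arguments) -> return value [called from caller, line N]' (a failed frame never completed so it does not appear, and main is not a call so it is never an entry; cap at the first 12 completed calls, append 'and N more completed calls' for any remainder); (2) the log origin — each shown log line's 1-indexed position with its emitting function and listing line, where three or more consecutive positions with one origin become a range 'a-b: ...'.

Answer: the defect is in split_margin at line 14.
The tell: The earliest visible damage is log position 6 — 'split_margin done: 0' rather than the intended 'split_margin done: 1'.
Crash: locate_pivot, line 29, AssertionError.
Call chain: main -> locate_pivot([9, 5, 4, 3], 4) (called at line 36).
First divergence: position 6 — shown 'split_margin done: 0', intended 'split_margin done: 1'.
Intended log window:
  4: audit_lot returns 21
  5: enter split_margin: 4 items against 4
  6: split_margin done: 1
  7: intermediate pair 21, 1
Execution walk:
  audit_lot([9, 5, 4, 3]) -> 21  [called from locate_pivot, line 26]
  split_margin([9, 5, 4, 3], 4) -> 0  [called from locate_pivot, line 27]
Log origins:
  1: logged in main at line 35
  2: logged in locate_pivot at line 25
  3: logged in audit_lot at line 2
  4: logged in audit_lot at line 6
  5: logged in split_margin at line 10
  6: logged in split_margin at line 15
  7: logged in locate_pivot at line 28
A correct fix: line 14: replace `%` with `+`.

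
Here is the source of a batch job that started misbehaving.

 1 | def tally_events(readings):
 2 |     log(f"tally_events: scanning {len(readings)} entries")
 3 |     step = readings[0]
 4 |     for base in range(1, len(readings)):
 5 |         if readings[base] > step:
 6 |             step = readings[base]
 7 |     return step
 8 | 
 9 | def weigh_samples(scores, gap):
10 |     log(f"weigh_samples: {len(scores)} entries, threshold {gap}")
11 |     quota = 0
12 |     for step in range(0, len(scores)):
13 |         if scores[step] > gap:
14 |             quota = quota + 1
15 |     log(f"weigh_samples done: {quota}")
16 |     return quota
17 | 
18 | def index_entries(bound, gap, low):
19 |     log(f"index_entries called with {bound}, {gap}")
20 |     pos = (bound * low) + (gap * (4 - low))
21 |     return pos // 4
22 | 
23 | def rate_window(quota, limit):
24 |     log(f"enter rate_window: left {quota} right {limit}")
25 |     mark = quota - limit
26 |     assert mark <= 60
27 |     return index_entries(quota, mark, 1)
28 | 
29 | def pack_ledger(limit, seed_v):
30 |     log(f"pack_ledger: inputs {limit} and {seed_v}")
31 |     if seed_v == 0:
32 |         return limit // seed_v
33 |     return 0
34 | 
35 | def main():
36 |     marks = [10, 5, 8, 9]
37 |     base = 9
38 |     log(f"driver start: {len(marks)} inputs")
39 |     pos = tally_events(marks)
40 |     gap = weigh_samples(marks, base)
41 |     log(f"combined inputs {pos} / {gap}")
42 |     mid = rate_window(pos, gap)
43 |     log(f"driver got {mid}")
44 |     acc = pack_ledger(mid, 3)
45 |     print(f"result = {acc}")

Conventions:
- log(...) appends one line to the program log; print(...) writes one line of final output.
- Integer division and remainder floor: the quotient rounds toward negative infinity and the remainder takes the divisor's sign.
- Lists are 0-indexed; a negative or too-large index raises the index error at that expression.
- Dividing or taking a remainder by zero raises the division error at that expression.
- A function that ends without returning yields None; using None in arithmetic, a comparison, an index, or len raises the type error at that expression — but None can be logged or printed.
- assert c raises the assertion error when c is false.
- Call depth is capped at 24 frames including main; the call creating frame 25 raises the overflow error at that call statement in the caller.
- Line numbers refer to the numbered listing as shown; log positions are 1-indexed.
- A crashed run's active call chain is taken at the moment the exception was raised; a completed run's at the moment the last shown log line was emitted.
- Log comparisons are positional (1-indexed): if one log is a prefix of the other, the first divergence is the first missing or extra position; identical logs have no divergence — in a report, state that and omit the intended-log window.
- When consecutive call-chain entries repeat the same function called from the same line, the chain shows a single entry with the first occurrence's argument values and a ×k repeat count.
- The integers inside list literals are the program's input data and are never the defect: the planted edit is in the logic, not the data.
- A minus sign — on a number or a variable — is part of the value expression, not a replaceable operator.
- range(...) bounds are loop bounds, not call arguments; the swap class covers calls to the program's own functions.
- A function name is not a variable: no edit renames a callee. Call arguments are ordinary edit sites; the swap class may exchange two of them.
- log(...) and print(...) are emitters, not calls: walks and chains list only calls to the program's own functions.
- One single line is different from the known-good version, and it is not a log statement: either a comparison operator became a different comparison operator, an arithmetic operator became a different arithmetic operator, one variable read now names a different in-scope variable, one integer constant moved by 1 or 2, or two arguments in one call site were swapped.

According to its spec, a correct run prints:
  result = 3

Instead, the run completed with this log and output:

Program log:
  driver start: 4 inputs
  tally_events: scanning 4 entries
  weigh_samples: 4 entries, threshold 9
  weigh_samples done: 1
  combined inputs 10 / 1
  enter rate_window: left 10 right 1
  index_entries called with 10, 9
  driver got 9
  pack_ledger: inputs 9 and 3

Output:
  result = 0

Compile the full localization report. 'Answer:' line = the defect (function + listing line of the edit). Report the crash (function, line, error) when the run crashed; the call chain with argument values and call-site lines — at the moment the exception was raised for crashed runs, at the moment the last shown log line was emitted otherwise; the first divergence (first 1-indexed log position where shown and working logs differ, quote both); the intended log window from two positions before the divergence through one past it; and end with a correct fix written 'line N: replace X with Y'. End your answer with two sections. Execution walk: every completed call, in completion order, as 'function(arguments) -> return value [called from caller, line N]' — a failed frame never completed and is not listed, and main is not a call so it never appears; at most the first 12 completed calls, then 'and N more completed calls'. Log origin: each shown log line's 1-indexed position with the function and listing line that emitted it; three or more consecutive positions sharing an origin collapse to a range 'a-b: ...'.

Answer: the defect is in pack_ledger at line 31.
Core observation: The two runs log identically and part ways only at the printed values.
Call chain: main -> pack_ledger(9, 3) (called at line 44).
First divergence: none — the logs agree in full.
Execution walk:
  tally_events([10, 5, 8, 9]) -> 10  [called from main, line 39]
  weigh_samples([10, 5, 8, 9], 9) -> 1  [called from main, line 40]
  index_entries(10, 9, 1) -> 9  [called from rate_window, line 27]
  rate_window(10, 1) -> 9  [called from main, line 42]
  pack_ledger(9, 3) -> 0  [called from main, line 44]
Log line origins:
  1 — main, line 38
  2 — tally_events, line 2
  3 — weigh_samples, line 10
  4 — weigh_samples, line 15
  5 — main, line 41
  6 — rate_window, line 24
  7 — index_entries, line 19
  8 — main, line 43
  9 — pack_ledger, line 30
A correct fix: line 31: replace `==` with `!=`.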